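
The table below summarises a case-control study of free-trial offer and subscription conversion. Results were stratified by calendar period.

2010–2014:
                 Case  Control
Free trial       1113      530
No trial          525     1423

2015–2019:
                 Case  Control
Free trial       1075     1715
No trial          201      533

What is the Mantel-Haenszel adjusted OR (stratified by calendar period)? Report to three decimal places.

OR_MH = Σ(aᵢdᵢ/nᵢ) / Σ(bᵢcᵢ/nᵢ), where nᵢ is the stratum total.
Stratum 1 (2010–2014): n = 3591; a·d/n = 1113·1423/3591 = 441.0468; b·c/n = 530·525/3591 = 77.4854
Stratum 2 (2015–2019): n = 3524; a·d/n = 1075·533/3524 = 162.5922; b·c/n = 1715·201/3524 = 97.8192
OR_MH = (441.0468 + 162.5922) / (77.4854 + 97.8192) = 603.6390 / 175.3046 = 3.44337

3.443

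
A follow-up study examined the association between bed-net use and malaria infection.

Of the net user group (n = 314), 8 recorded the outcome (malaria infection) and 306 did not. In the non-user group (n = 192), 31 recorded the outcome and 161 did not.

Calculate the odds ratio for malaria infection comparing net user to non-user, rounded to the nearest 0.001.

0.136

From the description: a = 8, b = 306, c = 31, d = 161.
OR = (a·d)/(b·c) = (8 × 161) / (306 × 31) = 1288 / 9486 = 0.13578
Exposure is associated with lower odds of malaria infection (OR = 0.14 < 1).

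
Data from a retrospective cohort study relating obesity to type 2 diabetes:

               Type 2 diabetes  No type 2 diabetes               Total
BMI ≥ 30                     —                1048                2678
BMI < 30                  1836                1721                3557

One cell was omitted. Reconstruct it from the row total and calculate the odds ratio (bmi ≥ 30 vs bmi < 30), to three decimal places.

The missing cell is in the exposed row: 2678 − 1048 = 1630.
So a = 1630, b = 1048, c = 1836, d = 1721.
OR = (a·d)/(b·c) = (1630 × 1721) / (1048 × 1836) = 2805230 / 1924128 = 1.45792

1.458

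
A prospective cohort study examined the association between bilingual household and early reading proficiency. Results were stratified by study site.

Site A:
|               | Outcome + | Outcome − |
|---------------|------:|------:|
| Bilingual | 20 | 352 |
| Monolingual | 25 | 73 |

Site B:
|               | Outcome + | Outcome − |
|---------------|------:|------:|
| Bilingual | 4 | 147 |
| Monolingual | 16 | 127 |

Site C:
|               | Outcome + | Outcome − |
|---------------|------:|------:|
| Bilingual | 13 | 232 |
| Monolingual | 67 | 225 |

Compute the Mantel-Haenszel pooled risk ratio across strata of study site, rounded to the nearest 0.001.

RR_MH = Σ(aᵢ·n₀ᵢ/nᵢ) / Σ(cᵢ·n₁ᵢ/nᵢ), with n₁ᵢ = aᵢ+bᵢ (exposed), n₀ᵢ = cᵢ+dᵢ (unexposed), nᵢ = n₁ᵢ+n₀ᵢ.
Stratum 1 (Site A): n₁ = 372, n₀ = 98, n = 470; a·n₀/n = 20·98/470 = 4.1702; c·n₁/n = 25·372/470 = 19.7872
Stratum 2 (Site B): n₁ = 151, n₀ = 143, n = 294; a·n₀/n = 4·143/294 = 1.9456; c·n₁/n = 16·151/294 = 8.2177
Stratum 3 (Site C): n₁ = 245, n₀ = 292, n = 537; a·n₀/n = 13·292/537 = 7.0689; c·n₁/n = 67·245/537 = 30.5680
RR_MH = (4.1702 + 1.9456 + 7.0689) / (19.7872 + 8.2177 + 30.5680) = 13.1847 / 58.5729 = 0.22510

0.225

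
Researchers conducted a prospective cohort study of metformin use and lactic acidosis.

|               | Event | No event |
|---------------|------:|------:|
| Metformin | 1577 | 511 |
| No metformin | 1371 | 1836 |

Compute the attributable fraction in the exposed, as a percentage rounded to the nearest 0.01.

Cells: a = 1577, b = 511, c = 1371, d = 1836.
Risk in exposed = 1577/2088 = 0.75527; risk in unexposed = 1371/3207 = 0.42750.
RR = 0.75527/0.42750 = 1.76670
AR% = (RR − 1)/RR × 100 = (1.76670 − 1)/1.76670 × 100 = 43.3973%

43.40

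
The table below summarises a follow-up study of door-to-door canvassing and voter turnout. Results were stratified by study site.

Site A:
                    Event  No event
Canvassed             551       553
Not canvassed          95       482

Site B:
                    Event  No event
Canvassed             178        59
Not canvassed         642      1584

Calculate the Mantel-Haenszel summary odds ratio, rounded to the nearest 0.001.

OR_MH = Σ(aᵢdᵢ/nᵢ) / Σ(bᵢcᵢ/nᵢ), where nᵢ is the stratum total.
Stratum 1 (Site A): n = 1681; a·d/n = 551·482/1681 = 157.9905; b·c/n = 553·95/1681 = 31.2522
Stratum 2 (Site B): n = 2463; a·d/n = 178·1584/2463 = 114.4750; b·c/n = 59·642/2463 = 15.3788
OR_MH = (157.9905 + 114.4750) / (31.2522 + 15.3788) = 272.4655 / 46.6310 = 5.84301

5.843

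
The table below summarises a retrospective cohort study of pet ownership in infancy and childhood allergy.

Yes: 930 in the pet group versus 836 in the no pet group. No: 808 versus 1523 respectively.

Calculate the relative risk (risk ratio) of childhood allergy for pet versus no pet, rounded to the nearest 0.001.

1.510

From the description: a = 930, b = 808, c = 836, d = 1523.
Risk in exposed = 930/1738 = 0.53510; risk in unexposed = 836/2359 = 0.35439.
RR = 0.53510 / 0.35439 = 1.50992
The risk among the exposed is 1.51 times that among the unexposed.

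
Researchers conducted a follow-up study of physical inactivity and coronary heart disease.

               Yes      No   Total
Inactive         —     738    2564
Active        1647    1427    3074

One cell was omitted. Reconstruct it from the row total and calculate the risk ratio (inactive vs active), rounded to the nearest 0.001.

The missing cell is in the exposed row: 2564 − 738 = 1826.
So a = 1826, b = 738, c = 1647, d = 1427.
RR = [a/(a+b)] / [c/(c+d)] = (1826/2564) / (1647/3074) = 0.71217/0.53578 = 1.32921

1.329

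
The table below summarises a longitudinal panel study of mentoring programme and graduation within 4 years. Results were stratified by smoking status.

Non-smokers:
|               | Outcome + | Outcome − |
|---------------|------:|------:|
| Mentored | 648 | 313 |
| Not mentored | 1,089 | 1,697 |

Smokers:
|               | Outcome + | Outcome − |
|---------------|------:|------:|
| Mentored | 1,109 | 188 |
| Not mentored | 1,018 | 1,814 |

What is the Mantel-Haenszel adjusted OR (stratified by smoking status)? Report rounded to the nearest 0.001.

5.685

OR_MH = Σ(aᵢdᵢ/nᵢ) / Σ(bᵢcᵢ/nᵢ), where nᵢ is the stratum total.
Stratum 1 (Non-smokers): n = 3747; a·d/n = 648·1697/3747 = 293.4764; b·c/n = 313·1089/3747 = 90.9680
Stratum 2 (Smokers): n = 4129; a·d/n = 1109·1814/4129 = 487.2187; b·c/n = 188·1018/4129 = 46.3512
OR_MH = (293.4764 + 487.2187) / (90.9680 + 46.3512) = 780.6951 / 137.3191 = 5.68526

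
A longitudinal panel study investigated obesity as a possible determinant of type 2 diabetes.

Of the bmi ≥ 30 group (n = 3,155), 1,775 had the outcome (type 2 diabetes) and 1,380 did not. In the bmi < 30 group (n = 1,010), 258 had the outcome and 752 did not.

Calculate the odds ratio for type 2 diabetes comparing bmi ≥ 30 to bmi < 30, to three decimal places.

From the description: a = 1775, b = 1380, c = 258, d = 752.
OR = (a·d)/(b·c) = (1775 × 752) / (1380 × 258) = 1334800 / 356040 = 3.74902
The odds of type 2 diabetes are about 3.75 times as high in the bmi ≥ 30 group.

3.749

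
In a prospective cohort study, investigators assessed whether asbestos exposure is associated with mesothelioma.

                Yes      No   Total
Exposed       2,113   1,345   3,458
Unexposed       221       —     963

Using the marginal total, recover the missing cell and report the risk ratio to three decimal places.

The missing cell is in the unexposed row: 963 − 221 = 742.
So a = 2113, b = 1345, c = 221, d = 742.
RR = [a/(a+b)] / [c/(c+d)] = (2113/3458) / (221/963) = 0.61105/0.22949 = 2.66262

2.663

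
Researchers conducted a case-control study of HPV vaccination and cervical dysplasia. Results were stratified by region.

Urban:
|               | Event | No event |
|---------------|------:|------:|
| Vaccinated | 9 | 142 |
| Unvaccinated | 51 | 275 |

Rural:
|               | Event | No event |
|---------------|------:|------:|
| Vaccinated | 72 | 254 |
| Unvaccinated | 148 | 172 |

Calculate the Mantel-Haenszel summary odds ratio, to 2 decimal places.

0.33

OR_MH = Σ(aᵢdᵢ/nᵢ) / Σ(bᵢcᵢ/nᵢ), where nᵢ is the stratum total.
Stratum 1 (Urban): n = 477; a·d/n = 9·275/477 = 5.1887; b·c/n = 142·51/477 = 15.1824
Stratum 2 (Rural): n = 646; a·d/n = 72·172/646 = 19.1703; b·c/n = 254·148/646 = 58.1920
OR_MH = (5.1887 + 19.1703) / (15.1824 + 58.1920) = 24.3590 / 73.3743 = 0.33198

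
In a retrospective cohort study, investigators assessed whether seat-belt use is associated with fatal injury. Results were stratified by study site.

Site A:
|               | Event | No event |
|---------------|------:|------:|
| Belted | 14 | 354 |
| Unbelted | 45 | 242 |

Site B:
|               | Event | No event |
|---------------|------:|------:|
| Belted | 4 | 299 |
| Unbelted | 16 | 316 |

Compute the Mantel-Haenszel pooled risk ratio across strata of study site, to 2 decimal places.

RR_MH = Σ(aᵢ·n₀ᵢ/nᵢ) / Σ(cᵢ·n₁ᵢ/nᵢ), with n₁ᵢ = aᵢ+bᵢ (exposed), n₀ᵢ = cᵢ+dᵢ (unexposed), nᵢ = n₁ᵢ+n₀ᵢ.
Stratum 1 (Site A): n₁ = 368, n₀ = 287, n = 655; a·n₀/n = 14·287/655 = 6.1344; c·n₁/n = 45·368/655 = 25.2824
Stratum 2 (Site B): n₁ = 303, n₀ = 332, n = 635; a·n₀/n = 4·332/635 = 2.0913; c·n₁/n = 16·303/635 = 7.6346
RR_MH = (6.1344 + 2.0913) / (25.2824 + 7.6346) = 8.2257 / 32.9171 = 0.24989

0.25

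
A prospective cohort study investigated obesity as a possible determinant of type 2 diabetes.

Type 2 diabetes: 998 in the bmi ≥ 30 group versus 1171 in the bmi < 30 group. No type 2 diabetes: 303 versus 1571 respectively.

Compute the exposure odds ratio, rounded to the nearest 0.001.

From the description: a = 998, b = 303, c = 1171, d = 1571.
OR = (a·d)/(b·c) = (998 × 1571) / (303 × 1171) = 1567858 / 354813 = 4.41883
The odds of type 2 diabetes are about 4.42 times as high in the bmi ≥ 30 group.

4.419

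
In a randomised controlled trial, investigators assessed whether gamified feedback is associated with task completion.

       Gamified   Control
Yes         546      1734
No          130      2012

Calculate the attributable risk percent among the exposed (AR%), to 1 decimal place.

42.7

Reading the table with exposure as columns: a = 546 (Gamified, case), b = 130 (Gamified, non-case), c = 1734 (Control, case), d = 2012.
Risk in exposed = 546/676 = 0.80769; risk in unexposed = 1734/3746 = 0.46289.
RR = 0.80769/0.46289 = 1.74488
AR% = (RR − 1)/RR × 100 = (1.74488 − 1)/1.74488 × 100 = 42.6893%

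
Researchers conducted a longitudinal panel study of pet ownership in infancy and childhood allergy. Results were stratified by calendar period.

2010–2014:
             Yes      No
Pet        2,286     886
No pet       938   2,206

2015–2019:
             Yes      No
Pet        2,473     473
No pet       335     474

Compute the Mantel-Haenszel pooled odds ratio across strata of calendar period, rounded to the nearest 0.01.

OR_MH = Σ(aᵢdᵢ/nᵢ) / Σ(bᵢcᵢ/nᵢ), where nᵢ is the stratum total.
Stratum 1 (2010–2014): n = 6316; a·d/n = 2286·2206/6316 = 798.4351; b·c/n = 886·938/6316 = 131.5814
Stratum 2 (2015–2019): n = 3755; a·d/n = 2473·474/3755 = 312.1710; b·c/n = 473·335/3755 = 42.1984
OR_MH = (798.4351 + 312.1710) / (131.5814 + 42.1984) = 1110.6061 / 173.7798 = 6.39088

6.39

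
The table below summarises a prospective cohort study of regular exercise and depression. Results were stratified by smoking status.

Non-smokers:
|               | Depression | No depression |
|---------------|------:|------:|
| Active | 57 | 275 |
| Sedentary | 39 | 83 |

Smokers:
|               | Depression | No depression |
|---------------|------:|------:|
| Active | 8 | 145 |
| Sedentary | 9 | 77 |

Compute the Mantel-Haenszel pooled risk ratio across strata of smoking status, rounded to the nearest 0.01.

0.53

RR_MH = Σ(aᵢ·n₀ᵢ/nᵢ) / Σ(cᵢ·n₁ᵢ/nᵢ), with n₁ᵢ = aᵢ+bᵢ (exposed), n₀ᵢ = cᵢ+dᵢ (unexposed), nᵢ = n₁ᵢ+n₀ᵢ.
Stratum 1 (Non-smokers): n₁ = 332, n₀ = 122, n = 454; a·n₀/n = 57·122/454 = 15.3172; c·n₁/n = 39·332/454 = 28.5198
Stratum 2 (Smokers): n₁ = 153, n₀ = 86, n = 239; a·n₀/n = 8·86/239 = 2.8787; c·n₁/n = 9·153/239 = 5.7615
RR_MH = (15.3172 + 2.8787) / (28.5198 + 5.7615) = 18.1958 / 34.2813 = 0.53078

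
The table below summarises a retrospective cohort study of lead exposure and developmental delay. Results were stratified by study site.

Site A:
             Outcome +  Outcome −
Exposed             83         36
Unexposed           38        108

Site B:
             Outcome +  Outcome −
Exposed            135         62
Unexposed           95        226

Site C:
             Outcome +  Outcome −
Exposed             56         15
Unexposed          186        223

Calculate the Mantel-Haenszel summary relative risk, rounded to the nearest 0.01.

2.19

RR_MH = Σ(aᵢ·n₀ᵢ/nᵢ) / Σ(cᵢ·n₁ᵢ/nᵢ), with n₁ᵢ = aᵢ+bᵢ (exposed), n₀ᵢ = cᵢ+dᵢ (unexposed), nᵢ = n₁ᵢ+n₀ᵢ.
Stratum 1 (Site A): n₁ = 119, n₀ = 146, n = 265; a·n₀/n = 83·146/265 = 45.7283; c·n₁/n = 38·119/265 = 17.0642
Stratum 2 (Site B): n₁ = 197, n₀ = 321, n = 518; a·n₀/n = 135·321/518 = 83.6583; c·n₁/n = 95·197/518 = 36.1293
Stratum 3 (Site C): n₁ = 71, n₀ = 409, n = 480; a·n₀/n = 56·409/480 = 47.7167; c·n₁/n = 186·71/480 = 27.5125
RR_MH = (45.7283 + 83.6583 + 47.7167) / (17.0642 + 36.1293 + 27.5125) = 177.1033 / 80.7060 = 2.19443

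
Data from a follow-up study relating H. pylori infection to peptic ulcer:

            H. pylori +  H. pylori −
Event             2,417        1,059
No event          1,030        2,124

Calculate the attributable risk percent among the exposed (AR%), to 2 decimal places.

Reading the table with exposure as columns: a = 2417 (H. pylori +, case), b = 1030 (H. pylori +, non-case), c = 1059 (H. pylori −, case), d = 2124.
Risk in exposed = 2417/3447 = 0.70119; risk in unexposed = 1059/3183 = 0.33270.
RR = 0.70119/0.33270 = 2.10754
AR% = (RR − 1)/RR × 100 = (2.10754 − 1)/2.10754 × 100 = 52.5513%

52.55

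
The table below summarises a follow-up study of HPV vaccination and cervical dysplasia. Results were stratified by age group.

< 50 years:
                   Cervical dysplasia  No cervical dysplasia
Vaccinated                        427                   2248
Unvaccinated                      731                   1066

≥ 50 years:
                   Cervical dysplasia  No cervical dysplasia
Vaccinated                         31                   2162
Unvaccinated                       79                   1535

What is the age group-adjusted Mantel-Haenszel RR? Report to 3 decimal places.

0.383

RR_MH = Σ(aᵢ·n₀ᵢ/nᵢ) / Σ(cᵢ·n₁ᵢ/nᵢ), with n₁ᵢ = aᵢ+bᵢ (exposed), n₀ᵢ = cᵢ+dᵢ (unexposed), nᵢ = n₁ᵢ+n₀ᵢ.
Stratum 1 (< 50 years): n₁ = 2675, n₀ = 1797, n = 4472; a·n₀/n = 427·1797/4472 = 171.5830; c·n₁/n = 731·2675/4472 = 437.2596
Stratum 2 (≥ 50 years): n₁ = 2193, n₀ = 1614, n = 3807; a·n₀/n = 31·1614/3807 = 13.1426; c·n₁/n = 79·2193/3807 = 45.5075
RR_MH = (171.5830 + 13.1426) / (437.2596 + 45.5075) = 184.7256 / 482.7671 = 0.38264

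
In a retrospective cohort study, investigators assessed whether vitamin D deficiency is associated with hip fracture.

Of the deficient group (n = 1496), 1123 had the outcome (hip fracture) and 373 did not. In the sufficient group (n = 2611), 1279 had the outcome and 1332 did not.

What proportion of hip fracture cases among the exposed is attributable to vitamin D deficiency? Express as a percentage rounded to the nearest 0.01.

From the description: a = 1123, b = 373, c = 1279, d = 1332.
Risk in exposed = 1123/1496 = 0.75067; risk in unexposed = 1279/2611 = 0.48985.
RR = 0.75067/0.48985 = 1.53244
AR% = (RR − 1)/RR × 100 = (1.53244 − 1)/1.53244 × 100 = 34.7447%

34.74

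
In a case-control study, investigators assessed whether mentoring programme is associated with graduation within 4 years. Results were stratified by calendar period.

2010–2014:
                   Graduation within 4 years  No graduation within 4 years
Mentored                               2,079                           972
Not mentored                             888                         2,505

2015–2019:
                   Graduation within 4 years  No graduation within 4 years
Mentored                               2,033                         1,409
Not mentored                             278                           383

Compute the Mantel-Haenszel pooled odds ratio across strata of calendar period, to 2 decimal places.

4.35

OR_MH = Σ(aᵢdᵢ/nᵢ) / Σ(bᵢcᵢ/nᵢ), where nᵢ is the stratum total.
Stratum 1 (2010–2014): n = 6444; a·d/n = 2079·2505/6444 = 808.1774; b·c/n = 972·888/6444 = 133.9441
Stratum 2 (2015–2019): n = 4103; a·d/n = 2033·383/4103 = 189.7731; b·c/n = 1409·278/4103 = 95.4672
OR_MH = (808.1774 + 189.7731) / (133.9441 + 95.4672) = 997.9505 / 229.4114 = 4.35005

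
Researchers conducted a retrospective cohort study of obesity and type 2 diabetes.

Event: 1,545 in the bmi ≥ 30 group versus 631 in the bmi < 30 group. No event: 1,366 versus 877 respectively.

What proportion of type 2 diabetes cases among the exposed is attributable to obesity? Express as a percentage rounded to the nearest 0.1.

From the description: a = 1545, b = 1366, c = 631, d = 877.
Risk in exposed = 1545/2911 = 0.53075; risk in unexposed = 631/1508 = 0.41844.
RR = 0.53075/0.41844 = 1.26841
AR% = (RR − 1)/RR × 100 = (1.26841 − 1)/1.26841 × 100 = 21.1609%

21.2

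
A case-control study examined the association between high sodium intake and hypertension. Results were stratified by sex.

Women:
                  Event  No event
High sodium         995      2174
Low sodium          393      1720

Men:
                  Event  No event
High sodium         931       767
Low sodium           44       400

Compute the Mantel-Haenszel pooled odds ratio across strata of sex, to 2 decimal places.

2.80

OR_MH = Σ(aᵢdᵢ/nᵢ) / Σ(bᵢcᵢ/nᵢ), where nᵢ is the stratum total.
Stratum 1 (Women): n = 5282; a·d/n = 995·1720/5282 = 324.0061; b·c/n = 2174·393/5282 = 161.7535
Stratum 2 (Men): n = 2142; a·d/n = 931·400/2142 = 173.8562; b·c/n = 767·44/2142 = 15.7554
OR_MH = (324.0061 + 173.8562) / (161.7535 + 15.7554) = 497.8623 / 177.5089 = 2.80472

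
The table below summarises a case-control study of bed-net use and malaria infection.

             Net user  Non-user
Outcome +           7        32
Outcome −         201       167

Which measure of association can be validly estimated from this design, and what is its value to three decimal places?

0.182

Reading the table with exposure as columns: a = 7 (Net user, case), b = 201 (Net user, non-case), c = 32 (Non-user, case), d = 167.
This is a case-control study: participants were sampled on outcome status, so risks in the source population cannot be estimated directly — relative risk is not valid here. The odds ratio is the appropriate measure.
OR = (a·d)/(b·c) = (7 × 167) / (201 × 32) = 1169 / 6432 = 0.18175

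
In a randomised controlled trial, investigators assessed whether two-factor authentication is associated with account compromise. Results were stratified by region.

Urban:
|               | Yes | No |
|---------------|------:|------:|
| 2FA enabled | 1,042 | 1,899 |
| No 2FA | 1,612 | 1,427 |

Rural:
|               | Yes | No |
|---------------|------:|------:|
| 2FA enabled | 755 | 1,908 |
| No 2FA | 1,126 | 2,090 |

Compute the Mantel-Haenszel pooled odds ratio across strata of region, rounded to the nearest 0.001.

0.589

OR_MH = Σ(aᵢdᵢ/nᵢ) / Σ(bᵢcᵢ/nᵢ), where nᵢ is the stratum total.
Stratum 1 (Urban): n = 5980; a·d/n = 1042·1427/5980 = 248.6512; b·c/n = 1899·1612/5980 = 511.9043
Stratum 2 (Rural): n = 5879; a·d/n = 755·2090/5879 = 268.4045; b·c/n = 1908·1126/5879 = 365.4377
OR_MH = (248.6512 + 268.4045) / (511.9043 + 365.4377) = 517.0557 / 877.3420 = 0.58934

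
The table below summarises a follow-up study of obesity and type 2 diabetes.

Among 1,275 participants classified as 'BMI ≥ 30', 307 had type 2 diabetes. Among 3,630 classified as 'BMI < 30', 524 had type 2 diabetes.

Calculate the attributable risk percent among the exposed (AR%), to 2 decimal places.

40.05

From the description: a = 307, b = 968, c = 524, d = 3106.
Risk in exposed = 307/1275 = 0.24078; risk in unexposed = 524/3630 = 0.14435.
RR = 0.24078/0.14435 = 1.66803
AR% = (RR − 1)/RR × 100 = (1.66803 − 1)/1.66803 × 100 = 40.0490%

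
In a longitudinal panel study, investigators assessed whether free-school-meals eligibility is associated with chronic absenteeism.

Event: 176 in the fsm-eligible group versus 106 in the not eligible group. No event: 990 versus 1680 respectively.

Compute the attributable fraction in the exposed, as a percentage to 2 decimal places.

From the description: a = 176, b = 990, c = 106, d = 1680.
Risk in exposed = 176/1166 = 0.15094; risk in unexposed = 106/1786 = 0.05935.
RR = 0.15094/0.05935 = 2.54325
AR% = (RR − 1)/RR × 100 = (2.54325 − 1)/2.54325 × 100 = 60.6803%

60.68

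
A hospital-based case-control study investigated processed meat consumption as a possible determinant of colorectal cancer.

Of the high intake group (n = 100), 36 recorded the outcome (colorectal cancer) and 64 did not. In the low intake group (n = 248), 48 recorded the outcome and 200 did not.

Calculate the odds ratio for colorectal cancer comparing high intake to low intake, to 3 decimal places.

From the description: a = 36, b = 64, c = 48, d = 200.
OR = (a·d)/(b·c) = (36 × 200) / (64 × 48) = 7200 / 3072 = 2.34375
The odds of colorectal cancer are about 2.34 times as high in the high intake group.

2.344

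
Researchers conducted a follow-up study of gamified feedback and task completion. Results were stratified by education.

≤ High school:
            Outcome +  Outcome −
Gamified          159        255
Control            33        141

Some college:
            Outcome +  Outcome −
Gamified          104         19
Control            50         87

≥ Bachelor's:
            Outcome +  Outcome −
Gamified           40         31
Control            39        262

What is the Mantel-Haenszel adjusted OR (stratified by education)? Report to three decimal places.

OR_MH = Σ(aᵢdᵢ/nᵢ) / Σ(bᵢcᵢ/nᵢ), where nᵢ is the stratum total.
Stratum 1 (≤ High school): n = 588; a·d/n = 159·141/588 = 38.1276; b·c/n = 255·33/588 = 14.3112
Stratum 2 (Some college): n = 260; a·d/n = 104·87/260 = 34.8000; b·c/n = 19·50/260 = 3.6538
Stratum 3 (≥ Bachelor's): n = 372; a·d/n = 40·262/372 = 28.1720; b·c/n = 31·39/372 = 3.2500
OR_MH = (38.1276 + 34.8000 + 28.1720) / (14.3112 + 3.6538 + 3.2500) = 101.0996 / 21.2151 = 4.76546

4.765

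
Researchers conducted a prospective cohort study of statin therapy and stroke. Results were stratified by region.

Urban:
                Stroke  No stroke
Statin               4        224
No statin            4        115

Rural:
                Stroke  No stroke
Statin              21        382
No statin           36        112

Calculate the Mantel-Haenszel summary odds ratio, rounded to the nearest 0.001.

OR_MH = Σ(aᵢdᵢ/nᵢ) / Σ(bᵢcᵢ/nᵢ), where nᵢ is the stratum total.
Stratum 1 (Urban): n = 347; a·d/n = 4·115/347 = 1.3256; b·c/n = 224·4/347 = 2.5821
Stratum 2 (Rural): n = 551; a·d/n = 21·112/551 = 4.2686; b·c/n = 382·36/551 = 24.9583
OR_MH = (1.3256 + 4.2686) / (2.5821 + 24.9583) = 5.5943 / 27.5404 = 0.20313

0.203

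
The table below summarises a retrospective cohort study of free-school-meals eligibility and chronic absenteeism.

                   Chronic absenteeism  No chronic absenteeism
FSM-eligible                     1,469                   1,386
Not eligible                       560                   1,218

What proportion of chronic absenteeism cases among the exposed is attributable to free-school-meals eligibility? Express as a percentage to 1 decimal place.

Cells: a = 1469, b = 1386, c = 560, d = 1218.
Risk in exposed = 1469/2855 = 0.51454; risk in unexposed = 560/1778 = 0.31496.
RR = 0.51454/0.31496 = 1.63365
AR% = (RR − 1)/RR × 100 = (1.63365 − 1)/1.63365 × 100 = 38.7874%

38.8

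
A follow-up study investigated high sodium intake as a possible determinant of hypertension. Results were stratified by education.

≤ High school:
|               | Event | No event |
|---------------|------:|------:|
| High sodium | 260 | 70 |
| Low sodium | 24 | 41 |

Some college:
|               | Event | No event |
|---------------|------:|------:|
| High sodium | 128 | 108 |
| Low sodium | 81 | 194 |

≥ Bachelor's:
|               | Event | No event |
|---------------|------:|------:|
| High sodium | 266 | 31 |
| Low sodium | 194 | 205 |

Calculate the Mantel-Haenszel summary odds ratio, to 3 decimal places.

OR_MH = Σ(aᵢdᵢ/nᵢ) / Σ(bᵢcᵢ/nᵢ), where nᵢ is the stratum total.
Stratum 1 (≤ High school): n = 395; a·d/n = 260·41/395 = 26.9873; b·c/n = 70·24/395 = 4.2532
Stratum 2 (Some college): n = 511; a·d/n = 128·194/511 = 48.5949; b·c/n = 108·81/511 = 17.1194
Stratum 3 (≥ Bachelor's): n = 696; a·d/n = 266·205/696 = 78.3477; b·c/n = 31·194/696 = 8.6408
OR_MH = (26.9873 + 48.5949 + 78.3477) / (4.2532 + 17.1194 + 8.6408) = 153.9300 / 30.0133 = 5.12872

5.129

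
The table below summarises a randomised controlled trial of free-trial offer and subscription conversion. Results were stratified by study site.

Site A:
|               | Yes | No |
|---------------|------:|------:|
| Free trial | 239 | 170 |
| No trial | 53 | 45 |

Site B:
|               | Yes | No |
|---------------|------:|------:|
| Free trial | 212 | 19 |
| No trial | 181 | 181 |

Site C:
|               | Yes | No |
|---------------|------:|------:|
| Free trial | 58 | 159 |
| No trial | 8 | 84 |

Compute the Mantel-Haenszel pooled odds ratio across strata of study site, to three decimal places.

3.673

OR_MH = Σ(aᵢdᵢ/nᵢ) / Σ(bᵢcᵢ/nᵢ), where nᵢ is the stratum total.
Stratum 1 (Site A): n = 507; a·d/n = 239·45/507 = 21.2130; b·c/n = 170·53/507 = 17.7712
Stratum 2 (Site B): n = 593; a·d/n = 212·181/593 = 64.7083; b·c/n = 19·181/593 = 5.7993
Stratum 3 (Site C): n = 309; a·d/n = 58·84/309 = 15.7670; b·c/n = 159·8/309 = 4.1165
OR_MH = (21.2130 + 64.7083 + 15.7670) / (17.7712 + 5.7993 + 4.1165) = 101.6883 / 27.6870 = 3.67278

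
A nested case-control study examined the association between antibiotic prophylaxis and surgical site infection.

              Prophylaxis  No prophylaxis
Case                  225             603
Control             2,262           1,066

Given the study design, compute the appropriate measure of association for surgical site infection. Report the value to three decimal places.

0.176

Reading the table with exposure as columns: a = 225 (Prophylaxis, case), b = 2262 (Prophylaxis, non-case), c = 603 (No prophylaxis, case), d = 1066.
This is a nested case-control study: participants were sampled on outcome status, so risks in the source population cannot be estimated directly — relative risk is not valid here. The odds ratio is the appropriate measure.
OR = (a·d)/(b·c) = (225 × 1066) / (2262 × 603) = 239850 / 1363986 = 0.17584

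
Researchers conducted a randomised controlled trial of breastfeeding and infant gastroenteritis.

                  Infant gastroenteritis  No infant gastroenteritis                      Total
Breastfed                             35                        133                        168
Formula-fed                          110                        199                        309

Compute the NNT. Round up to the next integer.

7

Risk in treated group = 35/168 = 0.20833; risk in control = 110/309 = 0.35599.
Absolute risk reduction = 0.35599 − 0.20833 = 0.14765
NNT = 1 / ARR = 1 / 0.14765 = 6.773 → round up → 7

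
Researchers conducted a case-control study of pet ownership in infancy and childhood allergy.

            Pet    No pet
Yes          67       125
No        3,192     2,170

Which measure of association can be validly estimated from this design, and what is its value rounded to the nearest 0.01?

0.36

Reading the table with exposure as columns: a = 67 (Pet, case), b = 3192 (Pet, non-case), c = 125 (No pet, case), d = 2170.
This is a case-control study: participants were sampled on outcome status, so risks in the source population cannot be estimated directly — relative risk is not valid here. The odds ratio is the appropriate measure.
OR = (a·d)/(b·c) = (67 × 2170) / (3192 × 125) = 145390 / 399000 = 0.36439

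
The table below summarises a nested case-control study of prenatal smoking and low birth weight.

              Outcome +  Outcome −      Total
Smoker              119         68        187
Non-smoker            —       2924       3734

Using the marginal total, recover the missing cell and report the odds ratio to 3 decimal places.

6.317

The missing cell is in the unexposed row: 3734 − 2924 = 810.
So a = 119, b = 68, c = 810, d = 2924.
OR = (a·d)/(b·c) = (119 × 2924) / (68 × 810) = 347956 / 55080 = 6.31728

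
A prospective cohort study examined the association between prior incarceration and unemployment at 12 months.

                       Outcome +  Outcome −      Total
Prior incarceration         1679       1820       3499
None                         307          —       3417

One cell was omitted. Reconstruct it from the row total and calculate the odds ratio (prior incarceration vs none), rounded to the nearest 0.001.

9.345

The missing cell is in the unexposed row: 3417 − 307 = 3110.
So a = 1679, b = 1820, c = 307, d = 3110.
OR = (a·d)/(b·c) = (1679 × 3110) / (1820 × 307) = 5221690 / 558740 = 9.34547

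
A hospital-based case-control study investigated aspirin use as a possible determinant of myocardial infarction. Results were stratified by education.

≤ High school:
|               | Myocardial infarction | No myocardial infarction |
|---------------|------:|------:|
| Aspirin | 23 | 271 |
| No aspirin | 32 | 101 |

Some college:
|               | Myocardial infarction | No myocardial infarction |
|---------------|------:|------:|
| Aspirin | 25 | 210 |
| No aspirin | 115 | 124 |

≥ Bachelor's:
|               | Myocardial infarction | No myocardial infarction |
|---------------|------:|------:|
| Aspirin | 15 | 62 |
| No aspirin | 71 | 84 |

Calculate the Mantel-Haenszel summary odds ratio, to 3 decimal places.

OR_MH = Σ(aᵢdᵢ/nᵢ) / Σ(bᵢcᵢ/nᵢ), where nᵢ is the stratum total.
Stratum 1 (≤ High school): n = 427; a·d/n = 23·101/427 = 5.4403; b·c/n = 271·32/427 = 20.3091
Stratum 2 (Some college): n = 474; a·d/n = 25·124/474 = 6.5401; b·c/n = 210·115/474 = 50.9494
Stratum 3 (≥ Bachelor's): n = 232; a·d/n = 15·84/232 = 5.4310; b·c/n = 62·71/232 = 18.9741
OR_MH = (5.4403 + 6.5401 + 5.4310) / (20.3091 + 50.9494 + 18.9741) = 17.4114 / 90.2326 = 0.19296

0.193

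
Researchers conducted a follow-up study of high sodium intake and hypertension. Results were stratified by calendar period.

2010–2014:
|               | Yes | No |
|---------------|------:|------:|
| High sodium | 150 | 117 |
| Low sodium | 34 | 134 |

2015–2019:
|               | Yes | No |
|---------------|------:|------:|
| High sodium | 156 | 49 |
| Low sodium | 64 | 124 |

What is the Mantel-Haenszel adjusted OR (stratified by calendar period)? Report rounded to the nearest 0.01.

OR_MH = Σ(aᵢdᵢ/nᵢ) / Σ(bᵢcᵢ/nᵢ), where nᵢ is the stratum total.
Stratum 1 (2010–2014): n = 435; a·d/n = 150·134/435 = 46.2069; b·c/n = 117·34/435 = 9.1448
Stratum 2 (2015–2019): n = 393; a·d/n = 156·124/393 = 49.2214; b·c/n = 49·64/393 = 7.9796
OR_MH = (46.2069 + 49.2214) / (9.1448 + 7.9796) = 95.4283 / 17.1245 = 5.57263

5.57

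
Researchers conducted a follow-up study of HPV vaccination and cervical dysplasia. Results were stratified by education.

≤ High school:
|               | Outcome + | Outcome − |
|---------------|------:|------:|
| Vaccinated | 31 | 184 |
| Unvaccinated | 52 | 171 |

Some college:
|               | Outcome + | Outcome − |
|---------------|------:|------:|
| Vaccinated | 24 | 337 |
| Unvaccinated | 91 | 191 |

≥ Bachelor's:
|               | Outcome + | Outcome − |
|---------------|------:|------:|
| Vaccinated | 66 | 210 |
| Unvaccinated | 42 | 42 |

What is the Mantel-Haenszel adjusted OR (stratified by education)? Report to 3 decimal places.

0.286

OR_MH = Σ(aᵢdᵢ/nᵢ) / Σ(bᵢcᵢ/nᵢ), where nᵢ is the stratum total.
Stratum 1 (≤ High school): n = 438; a·d/n = 31·171/438 = 12.1027; b·c/n = 184·52/438 = 21.8447
Stratum 2 (Some college): n = 643; a·d/n = 24·191/643 = 7.1291; b·c/n = 337·91/643 = 47.6936
Stratum 3 (≥ Bachelor's): n = 360; a·d/n = 66·42/360 = 7.7000; b·c/n = 210·42/360 = 24.5000
OR_MH = (12.1027 + 7.1291 + 7.7000) / (21.8447 + 47.6936 + 24.5000) = 26.9318 / 94.0384 = 0.28639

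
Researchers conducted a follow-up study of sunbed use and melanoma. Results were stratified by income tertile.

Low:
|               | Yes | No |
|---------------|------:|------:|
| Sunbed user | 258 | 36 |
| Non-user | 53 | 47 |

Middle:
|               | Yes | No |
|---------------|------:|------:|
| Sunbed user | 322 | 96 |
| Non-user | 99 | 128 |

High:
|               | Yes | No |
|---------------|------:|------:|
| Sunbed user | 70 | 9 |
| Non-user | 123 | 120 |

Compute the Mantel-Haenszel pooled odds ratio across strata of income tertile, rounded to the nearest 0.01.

OR_MH = Σ(aᵢdᵢ/nᵢ) / Σ(bᵢcᵢ/nᵢ), where nᵢ is the stratum total.
Stratum 1 (Low): n = 394; a·d/n = 258·47/394 = 30.7766; b·c/n = 36·53/394 = 4.8426
Stratum 2 (Middle): n = 645; a·d/n = 322·128/645 = 63.9008; b·c/n = 96·99/645 = 14.7349
Stratum 3 (High): n = 322; a·d/n = 70·120/322 = 26.0870; b·c/n = 9·123/322 = 3.4379
OR_MH = (30.7766 + 63.9008 + 26.0870) / (4.8426 + 14.7349 + 3.4379) = 120.7644 / 23.0154 = 5.24711

5.25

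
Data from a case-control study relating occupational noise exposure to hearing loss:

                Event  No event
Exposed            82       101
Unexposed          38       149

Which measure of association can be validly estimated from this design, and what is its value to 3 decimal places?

Cells: a = 82, b = 101, c = 38, d = 149.
This is a case-control study: participants were sampled on outcome status, so risks in the source population cannot be estimated directly — relative risk is not valid here. The odds ratio is the appropriate measure.
OR = (a·d)/(b·c) = (82 × 149) / (101 × 38) = 12218 / 3838 = 3.18343

3.183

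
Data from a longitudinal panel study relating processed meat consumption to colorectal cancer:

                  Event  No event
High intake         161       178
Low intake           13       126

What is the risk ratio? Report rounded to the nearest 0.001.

Cells: a = 161, b = 178, c = 13, d = 126.
Risk in exposed = 161/339 = 0.47493; risk in unexposed = 13/139 = 0.09353.
RR = 0.47493 / 0.09353 = 5.07806
The risk among the exposed is 5.08 times that among the unexposed.

5.078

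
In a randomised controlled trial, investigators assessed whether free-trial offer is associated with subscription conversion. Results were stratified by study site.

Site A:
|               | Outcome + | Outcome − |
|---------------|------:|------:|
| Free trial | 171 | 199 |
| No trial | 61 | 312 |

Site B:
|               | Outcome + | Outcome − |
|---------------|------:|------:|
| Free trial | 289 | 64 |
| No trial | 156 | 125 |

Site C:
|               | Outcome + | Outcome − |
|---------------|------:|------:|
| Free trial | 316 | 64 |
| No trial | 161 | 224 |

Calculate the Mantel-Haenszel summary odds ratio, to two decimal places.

4.86

OR_MH = Σ(aᵢdᵢ/nᵢ) / Σ(bᵢcᵢ/nᵢ), where nᵢ is the stratum total.
Stratum 1 (Site A): n = 743; a·d/n = 171·312/743 = 71.8062; b·c/n = 199·61/743 = 16.3378
Stratum 2 (Site B): n = 634; a·d/n = 289·125/634 = 56.9795; b·c/n = 64·156/634 = 15.7476
Stratum 3 (Site C): n = 765; a·d/n = 316·224/765 = 92.5281; b·c/n = 64·161/765 = 13.4693
OR_MH = (71.8062 + 56.9795 + 92.5281) / (16.3378 + 15.7476 + 13.4693) = 221.3138 / 45.5547 = 4.85820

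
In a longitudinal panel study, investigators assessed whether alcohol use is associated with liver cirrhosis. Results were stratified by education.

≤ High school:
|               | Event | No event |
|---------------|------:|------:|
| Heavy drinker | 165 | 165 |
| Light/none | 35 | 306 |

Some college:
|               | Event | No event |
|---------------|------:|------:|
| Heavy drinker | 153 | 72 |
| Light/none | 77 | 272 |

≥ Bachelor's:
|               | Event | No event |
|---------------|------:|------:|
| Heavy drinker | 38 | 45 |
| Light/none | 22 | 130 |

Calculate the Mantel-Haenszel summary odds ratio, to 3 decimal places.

OR_MH = Σ(aᵢdᵢ/nᵢ) / Σ(bᵢcᵢ/nᵢ), where nᵢ is the stratum total.
Stratum 1 (≤ High school): n = 671; a·d/n = 165·306/671 = 75.2459; b·c/n = 165·35/671 = 8.6066
Stratum 2 (Some college): n = 574; a·d/n = 153·272/574 = 72.5017; b·c/n = 72·77/574 = 9.6585
Stratum 3 (≥ Bachelor's): n = 235; a·d/n = 38·130/235 = 21.0213; b·c/n = 45·22/235 = 4.2128
OR_MH = (75.2459 + 72.5017 + 21.0213) / (8.6066 + 9.6585 + 4.2128) = 168.7689 / 22.4779 = 7.50823

7.508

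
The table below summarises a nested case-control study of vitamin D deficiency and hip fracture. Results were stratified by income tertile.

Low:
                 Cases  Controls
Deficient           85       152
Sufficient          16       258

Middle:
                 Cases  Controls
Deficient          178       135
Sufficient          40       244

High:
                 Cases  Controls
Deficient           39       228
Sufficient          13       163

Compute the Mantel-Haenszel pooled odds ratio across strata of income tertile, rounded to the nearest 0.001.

6.344

OR_MH = Σ(aᵢdᵢ/nᵢ) / Σ(bᵢcᵢ/nᵢ), where nᵢ is the stratum total.
Stratum 1 (Low): n = 511; a·d/n = 85·258/511 = 42.9159; b·c/n = 152·16/511 = 4.7593
Stratum 2 (Middle): n = 597; a·d/n = 178·244/597 = 72.7504; b·c/n = 135·40/597 = 9.0452
Stratum 3 (High): n = 443; a·d/n = 39·163/443 = 14.3499; b·c/n = 228·13/443 = 6.6907
OR_MH = (42.9159 + 72.7504 + 14.3499) / (4.7593 + 9.0452 + 6.6907) = 130.0162 / 20.4953 = 6.34372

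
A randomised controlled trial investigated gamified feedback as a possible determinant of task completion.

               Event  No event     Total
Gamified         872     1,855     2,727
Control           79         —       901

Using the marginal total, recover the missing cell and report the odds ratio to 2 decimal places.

4.89

The missing cell is in the unexposed row: 901 − 79 = 822.
So a = 872, b = 1855, c = 79, d = 822.
OR = (a·d)/(b·c) = (872 × 822) / (1855 × 79) = 716784 / 146545 = 4.89122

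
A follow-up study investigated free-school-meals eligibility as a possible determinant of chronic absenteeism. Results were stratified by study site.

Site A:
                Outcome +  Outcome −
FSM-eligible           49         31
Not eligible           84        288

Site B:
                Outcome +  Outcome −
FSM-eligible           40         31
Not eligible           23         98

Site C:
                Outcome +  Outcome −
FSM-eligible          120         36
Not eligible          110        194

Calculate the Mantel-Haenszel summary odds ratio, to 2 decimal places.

5.65

OR_MH = Σ(aᵢdᵢ/nᵢ) / Σ(bᵢcᵢ/nᵢ), where nᵢ is the stratum total.
Stratum 1 (Site A): n = 452; a·d/n = 49·288/452 = 31.2212; b·c/n = 31·84/452 = 5.7611
Stratum 2 (Site B): n = 192; a·d/n = 40·98/192 = 20.4167; b·c/n = 31·23/192 = 3.7135
Stratum 3 (Site C): n = 460; a·d/n = 120·194/460 = 50.6087; b·c/n = 36·110/460 = 8.6087
OR_MH = (31.2212 + 20.4167 + 50.6087) / (5.7611 + 3.7135 + 8.6087) = 102.2466 / 18.0833 = 5.65420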